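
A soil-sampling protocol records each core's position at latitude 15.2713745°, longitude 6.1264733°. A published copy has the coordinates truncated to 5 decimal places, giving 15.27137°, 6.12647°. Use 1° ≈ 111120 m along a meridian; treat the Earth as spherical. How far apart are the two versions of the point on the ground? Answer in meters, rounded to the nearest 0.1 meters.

The latitude changed by +0.0000045° and the longitude by +0.0000033°.
N–S: 0.0000045° × 111120 m/° = 0.50004 m.
E–W at 15.2714°: 0.0000033° × 111120 × cos 15.2714° = 0.0000033 × 111120 × 0.9647 ≈ 0.353748 m.
Hypotenuse of the two orthogonal shifts: √(0.50004² + 0.353748²) = 0.612517 m.

0.6 meters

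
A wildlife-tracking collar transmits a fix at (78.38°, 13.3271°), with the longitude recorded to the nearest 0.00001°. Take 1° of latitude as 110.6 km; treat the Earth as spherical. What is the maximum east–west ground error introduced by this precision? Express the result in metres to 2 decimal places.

Rounding to 5 decimal places leaves the longitude within ±5e-06° of the true value.
At latitude 78.38° a degree of longitude spans 110600 m × cos 78.38° = 110600 × 0.2014 ≈ 22277 m.
Maximum E–W displacement: 5e-06 × 22277 = 0.111385 m.

0.11 metres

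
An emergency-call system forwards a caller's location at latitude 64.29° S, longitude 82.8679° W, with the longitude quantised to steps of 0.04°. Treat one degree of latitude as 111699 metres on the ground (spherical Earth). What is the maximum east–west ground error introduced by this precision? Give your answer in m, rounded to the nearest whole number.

969 m

With a 0.04° grid the true value lies within half a step, ±0.04°/2 = ±0.02°, of the stored one.
At latitude 64.29° a degree of longitude spans 111699 m × cos 64.29° = 111699 × 0.4338 ≈ 48456.9 m.
East–west error: 0.02° × 48456.9 m/° ≈ 969.137 m.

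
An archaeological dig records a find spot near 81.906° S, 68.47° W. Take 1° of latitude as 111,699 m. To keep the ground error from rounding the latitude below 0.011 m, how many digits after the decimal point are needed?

One degree of latitude covers 111699 m.
With N decimal places the half-ulp bound is 0.5·10⁻ᴺ°, or 0.5·10⁻ᴺ × 111699 m on the ground.
Need 0.5 × 111699 × 10⁻ᴺ ≤ 0.011 → 10⁻ᴺ ≤ 1.970e-07, so N ≥ 6.71.
N = 6 would give 0.0558 m (too coarse); N = 7 gives 0.00558 m ≤ 0.011 m.

7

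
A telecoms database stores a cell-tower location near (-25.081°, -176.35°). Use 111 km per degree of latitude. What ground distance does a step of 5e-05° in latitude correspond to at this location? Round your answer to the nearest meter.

5e-05° × 111000 m/° = 5.55 m.

6 meters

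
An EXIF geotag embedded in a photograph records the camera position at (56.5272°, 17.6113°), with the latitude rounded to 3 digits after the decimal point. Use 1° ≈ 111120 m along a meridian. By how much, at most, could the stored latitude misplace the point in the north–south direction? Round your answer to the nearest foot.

Rounding to 3 decimal places leaves the latitude within ±0.0005° of the true value.
North–south distance: 0.0005° × 111120 m/° = 55.56 m.
Converting: 55.56 m × 3.2808 ft/m ≈ 182.28 ft.

182 feet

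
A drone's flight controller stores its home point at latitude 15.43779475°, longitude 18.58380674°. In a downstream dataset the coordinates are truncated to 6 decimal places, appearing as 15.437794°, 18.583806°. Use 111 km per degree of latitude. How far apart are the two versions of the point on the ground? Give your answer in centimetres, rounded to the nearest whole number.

11 centimetres

Δlat = 15.43779475 − 15.437794 = +0.00000075°; Δlon = 18.58380674 − 18.583806 = +0.00000074°.
North–south shift: 0.00000075 × 111000 = 0.08325 m.
East–west at this latitude: 0.00000074° × 111000 × cos 15.4378° ≈ 0.00000074 × 106995 = 0.0791764 m.
Distance: √(0.08325² + 0.0791764²) ≈ 0.114889 m.
That is 0.114889 m = 11.489 cm.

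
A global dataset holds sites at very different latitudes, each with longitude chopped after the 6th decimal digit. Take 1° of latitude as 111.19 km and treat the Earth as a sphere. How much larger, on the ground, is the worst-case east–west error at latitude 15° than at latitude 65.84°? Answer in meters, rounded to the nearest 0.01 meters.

0.06 meters

Truncating at 6 decimal places can drop up to a full unit in the last place, so the longitude may be off by as much as 1e-06°.
Error at 15° = 1e-06° × 111190 × cos 15° ≈ 0.11119 × 0.9659 = 0.1074 m.
Error at 65.84° = 1e-06° × 111190 × cos 65.84° ≈ 0.11119 × 0.4093 = 0.045509 m.
So the lower-latitude error exceeds the higher by 0.1074 − 0.045509 = 0.061893 m.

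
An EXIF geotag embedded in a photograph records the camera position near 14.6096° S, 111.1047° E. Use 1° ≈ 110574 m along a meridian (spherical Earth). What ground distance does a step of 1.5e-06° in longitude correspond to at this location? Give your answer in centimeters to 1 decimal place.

16.0 centimeters

One degree of longitude here spans 110574 × cos 14.6096° = 110574 × 0.9677 ≈ 106999 m; 1.5e-06° of that is 0.160498 m.
That is 0.160498 m = 16.05 cm.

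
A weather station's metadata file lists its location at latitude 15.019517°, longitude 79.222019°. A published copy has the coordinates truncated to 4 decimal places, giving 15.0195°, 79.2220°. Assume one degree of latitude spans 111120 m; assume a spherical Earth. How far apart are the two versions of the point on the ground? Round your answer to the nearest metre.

3 metres

Δlat = 15.019517 − 15.0195 = +0.000017°; Δlon = 79.222019 − 79.2220 = +0.000019°.
N–S: 0.000017° × 111120 m/° = 1.88904 m.
E–W at 15.0195°: 0.000019° × 111120 × cos 15.0195° = 0.000019 × 111120 × 0.9658 ≈ 2.03915 m.
Distance: √(1.88904² + 2.03915²) ≈ 2.77968 m.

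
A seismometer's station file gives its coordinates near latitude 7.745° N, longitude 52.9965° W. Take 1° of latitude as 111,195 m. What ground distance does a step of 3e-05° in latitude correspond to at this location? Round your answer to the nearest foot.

11 feet

Along a meridian 3e-05° is 3e-05 × 111195 = 3.33585 m.
Converting: 3.33585 m × 3.2808 ft/m ≈ 10.944 ft.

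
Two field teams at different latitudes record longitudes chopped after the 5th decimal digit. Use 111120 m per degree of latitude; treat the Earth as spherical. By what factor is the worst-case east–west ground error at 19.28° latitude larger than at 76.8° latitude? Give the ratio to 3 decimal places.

Truncating at 5 decimal places can drop up to a full unit in the last place, so the longitude may be off by as much as 1e-05°.
At 19.28°: 1e-05° × 111120 × cos 19.28° = 1e-05 × 111120 × 0.9439 ≈ 1.0489 m.
At 76.8°: 1e-05° × 111120 × cos 76.8° = 1e-05 × 111120 × 0.2284 ≈ 0.25374 m.
The ratio reduces to cos 19.28° / cos 76.8° = 0.9439/0.2284 ≈ 4.1336.

4.134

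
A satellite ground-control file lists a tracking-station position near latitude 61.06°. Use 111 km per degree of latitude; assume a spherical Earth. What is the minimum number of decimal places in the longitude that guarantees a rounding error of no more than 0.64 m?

At 61.06° one degree of longitude covers 111000 × cos 61.06° ≈ 111000 × 0.4839 ≈ 53712.2 m.
N decimal places → at most half a unit in the last place, 0.5 × 10⁻ᴺ° = 53712.2/2 × 10⁻ᴺ m.
Setting 26856.1 × 10⁻ᴺ ≤ 0.64 gives 10ᴺ ≥ 4.196e+04, i.e. N ≥ 4.62.
N = 4 would give 2.69 m (too coarse); N = 5 gives 0.269 m ≤ 0.64 m.

5 decimal places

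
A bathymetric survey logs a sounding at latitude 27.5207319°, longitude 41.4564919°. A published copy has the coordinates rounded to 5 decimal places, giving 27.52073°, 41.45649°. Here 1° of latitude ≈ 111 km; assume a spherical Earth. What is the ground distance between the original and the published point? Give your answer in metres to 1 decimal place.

0.3 metres

The latitude changed by +0.0000019° and the longitude by +0.0000019°.
North–south shift: 0.0000019 × 111000 = 0.2109 m.
East–west at this latitude: 0.0000019° × 111000 × cos 27.5207° ≈ 0.0000019 × 98439.7 = 0.187035 m.
Distance: √(0.2109² + 0.187035²) ≈ 0.281888 m.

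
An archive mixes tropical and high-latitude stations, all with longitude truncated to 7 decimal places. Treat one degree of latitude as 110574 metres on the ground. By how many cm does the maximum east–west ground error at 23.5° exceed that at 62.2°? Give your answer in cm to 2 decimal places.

Truncating at 7 decimal places can drop up to a full unit in the last place, so the longitude may be off by as much as 1e-07°.
At 23.5°: 1e-07° × 110574 × cos 23.5° = 1e-07 × 110574 × 0.9171 ≈ 0.01014 m.
At 62.2°: 1e-07° × 110574 × cos 62.2° = 1e-07 × 110574 × 0.4664 ≈ 0.005157 m.
So the lower-latitude error exceeds the higher by 0.01014 − 0.005157 = 0.0049833 m.
That is 0.00498328 m = 0.49833 cm.

0.50 cm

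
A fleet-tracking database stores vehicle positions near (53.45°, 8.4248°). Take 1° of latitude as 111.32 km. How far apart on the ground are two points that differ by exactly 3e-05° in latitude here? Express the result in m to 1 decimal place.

Along a meridian 3e-05° is 3e-05 × 111320 = 3.3396 m.

3.3 m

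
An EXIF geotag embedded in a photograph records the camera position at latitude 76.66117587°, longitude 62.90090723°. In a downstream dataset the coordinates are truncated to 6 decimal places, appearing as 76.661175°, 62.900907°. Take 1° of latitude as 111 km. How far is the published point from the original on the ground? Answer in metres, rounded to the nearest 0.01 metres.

0.10 metres

The latitude changed by +0.00000087° and the longitude by +0.00000023°.
North–south shift: 0.00000087 × 111000 = 0.09657 m.
E–W at 76.6612°: 0.00000023° × 111000 × cos 76.6612° = 0.00000023 × 111000 × 0.2307 ≈ 0.00589 m.
Hypotenuse of the two orthogonal shifts: √(0.09657² + 0.00589²) = 0.0967495 m.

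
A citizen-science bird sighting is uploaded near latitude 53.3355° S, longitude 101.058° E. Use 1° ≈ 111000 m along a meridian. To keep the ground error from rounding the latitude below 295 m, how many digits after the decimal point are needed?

3

One degree of latitude covers 111000 m.
Rounding to N decimal places gives at most 0.5 × 10⁻ᴺ degrees of error, i.e. 0.5 × 10⁻ᴺ × 111000 m.
Setting 55500 × 10⁻ᴺ ≤ 295 gives 10ᴺ ≥ 188.1, i.e. N ≥ 2.27.
At 2 places the error can reach 555 m, but 3 places keeps it to 55.5 m.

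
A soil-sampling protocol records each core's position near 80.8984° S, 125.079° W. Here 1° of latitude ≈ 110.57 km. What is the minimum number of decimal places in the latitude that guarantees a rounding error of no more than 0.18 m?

One degree of latitude covers 110570 m.
Rounding to N decimal places gives at most 0.5 × 10⁻ᴺ degrees of error, i.e. 0.5 × 10⁻ᴺ × 110570 m.
Setting 55285 × 10⁻ᴺ ≤ 0.18 gives 10ᴺ ≥ 3.071e+05, i.e. N ≥ 5.49.
At 5 places the error can reach 0.553 m, but 6 places keeps it to 0.0553 m.

6 decimal places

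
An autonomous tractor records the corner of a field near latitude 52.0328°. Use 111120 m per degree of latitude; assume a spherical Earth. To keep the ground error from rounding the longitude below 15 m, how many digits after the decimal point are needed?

At 52.0328° one degree of longitude covers 111120 × cos 52.0328° ≈ 111120 × 0.6152 ≈ 68362.2 m.
Rounding to N decimal places gives at most 0.5 × 10⁻ᴺ degrees of error, i.e. 0.5 × 10⁻ᴺ × 68362.2 m.
Need 0.5 × 68362.2 × 10⁻ᴺ ≤ 15 → 10⁻ᴺ ≤ 4.388e-04, so N ≥ 3.36.
At 3 places the error can reach 34.2 m, but 4 places keeps it to 3.42 m.

4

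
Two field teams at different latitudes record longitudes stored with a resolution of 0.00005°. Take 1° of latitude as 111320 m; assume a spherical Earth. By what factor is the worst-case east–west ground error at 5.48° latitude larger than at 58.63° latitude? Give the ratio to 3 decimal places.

1.912

With a 0.00005° grid the true value lies within half a step, ±0.00005°/2 = ±2.5e-05°, of the stored one.
At 5.48°: 2.5e-05° × 111320 × cos 5.48° = 2.5e-05 × 111320 × 0.9954 ≈ 2.7703 m.
Error at 58.63° = 2.5e-05° × 111320 × cos 58.63° ≈ 2.783 × 0.5206 = 1.4487 m.
The ratio reduces to cos 5.48° / cos 58.63° = 0.9954/0.5206 ≈ 1.9122.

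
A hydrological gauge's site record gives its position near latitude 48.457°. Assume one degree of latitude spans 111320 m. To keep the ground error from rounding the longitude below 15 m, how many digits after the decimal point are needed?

4

At 48.457° one degree of longitude covers 111320 × cos 48.457° ≈ 111320 × 0.6632 ≈ 73825.4 m.
N decimal places → at most half a unit in the last place, 0.5 × 10⁻ᴺ° = 73825.4/2 × 10⁻ᴺ m.
Need 0.5 × 73825.4 × 10⁻ᴺ ≤ 15 → 10⁻ᴺ ≤ 4.064e-04, so N ≥ 3.39.
So 4 decimal places suffice (3.69 m); 3 would allow up to 36.9 m.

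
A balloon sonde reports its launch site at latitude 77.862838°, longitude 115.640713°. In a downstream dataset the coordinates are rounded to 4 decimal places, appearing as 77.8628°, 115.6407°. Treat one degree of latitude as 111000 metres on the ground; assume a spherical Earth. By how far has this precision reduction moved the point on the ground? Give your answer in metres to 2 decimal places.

Δlat = 77.862838 − 77.8628 = +0.000038°; Δlon = 115.640713 − 115.6407 = +0.000013°.
North–south shift: 0.000038 × 111000 = 4.218 m.
East–west at this latitude: 0.000013° × 111000 × cos 77.8628° ≈ 0.000013 × 23338.1 = 0.303396 m.
Combined displacement = (4.218² + 0.303396²)^½ ≈ 4.2289 m.

4.23 metres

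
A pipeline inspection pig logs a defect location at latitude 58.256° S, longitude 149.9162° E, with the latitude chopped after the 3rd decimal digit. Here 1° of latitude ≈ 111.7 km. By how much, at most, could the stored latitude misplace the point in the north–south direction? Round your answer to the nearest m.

112 m

Truncating at 3 decimal places can drop up to a full unit in the last place, so the latitude may be off by as much as 0.001°.
North–south distance: 0.001° × 111700 m/° = 111.7 m.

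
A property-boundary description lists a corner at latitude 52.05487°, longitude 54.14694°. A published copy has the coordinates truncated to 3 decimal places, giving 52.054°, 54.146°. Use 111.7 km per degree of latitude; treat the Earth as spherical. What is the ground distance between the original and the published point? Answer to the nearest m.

The latitude changed by +0.00087° and the longitude by +0.00094°.
North–south shift: 0.00087 × 111700 = 97.179 m.
E–W at 52.054°: 0.00094° × 111700 × cos 52.054° = 0.00094 × 111700 × 0.6149 ≈ 64.5652 m.
Distance: √(97.179² + 64.5652²) ≈ 116.672 m.

117 m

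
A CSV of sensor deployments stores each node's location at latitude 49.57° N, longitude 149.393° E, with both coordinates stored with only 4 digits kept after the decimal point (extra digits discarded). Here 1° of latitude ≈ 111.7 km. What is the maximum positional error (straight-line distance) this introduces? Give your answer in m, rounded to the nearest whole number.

13 m

Truncating at 4 decimal places can drop up to a full unit in the last place, so each coordinate may be off by as much as 0.0001°.
North–south component: 0.0001° × 111700 = 11.17 m.
Longitude error → 0.0001 × 111700 × cos 49.57° = 0.0001 × 111700 × 0.6485 ≈ 7.24395 m.
The two errors are perpendicular, so the maximum displacement is √(11.17² + 7.24395²) ≈ 13.3133 m.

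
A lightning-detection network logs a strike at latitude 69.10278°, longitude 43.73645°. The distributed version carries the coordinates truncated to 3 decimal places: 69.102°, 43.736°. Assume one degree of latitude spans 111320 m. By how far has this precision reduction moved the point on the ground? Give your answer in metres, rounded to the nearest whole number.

89 metres

Δlat = 69.10278 − 69.102 = +0.00078°; Δlon = 43.73645 − 43.736 = +0.00045°.
North–south shift: 0.00078 × 111320 = 86.8296 m.
E–W at 69.102°: 0.00045° × 111320 × cos 69.102° = 0.00045 × 111320 × 0.3567 ≈ 17.8688 m.
Combined displacement = (86.8296² + 17.8688²)^½ ≈ 88.6492 m.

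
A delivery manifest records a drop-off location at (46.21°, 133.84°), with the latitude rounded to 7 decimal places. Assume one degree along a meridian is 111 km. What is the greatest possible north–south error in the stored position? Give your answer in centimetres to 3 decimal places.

Rounding to 7 decimal places leaves the latitude within ±5e-08° of the true value.
So the N–S error is at most 5e-08 × 111000 = 0.00555 m.
That is 0.00555 m = 0.555 cm.

0.555 centimetres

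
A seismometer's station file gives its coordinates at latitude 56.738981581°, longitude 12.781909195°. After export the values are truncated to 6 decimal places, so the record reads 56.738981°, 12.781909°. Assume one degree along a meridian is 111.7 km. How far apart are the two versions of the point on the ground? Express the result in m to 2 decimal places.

Δlat = 56.738981581 − 56.738981 = +0.000000581°; Δlon = 12.781909195 − 12.781909 = +0.000000195°.
N–S: 0.000000581° × 111700 m/° = 0.0648977 m.
E–W at 56.739°: 0.000000195° × 111700 × cos 56.739° = 0.000000195 × 111700 × 0.5485 ≈ 0.0119462 m.
Distance: √(0.0648977² + 0.0119462²) ≈ 0.065988 m.

0.07 m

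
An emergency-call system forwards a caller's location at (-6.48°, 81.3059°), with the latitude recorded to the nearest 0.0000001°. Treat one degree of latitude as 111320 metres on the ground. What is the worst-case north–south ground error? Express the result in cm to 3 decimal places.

Rounding to 7 decimal places leaves the latitude within ±5e-08° of the true value.
So the N–S error is at most 5e-08 × 111320 = 0.005566 m.
That is 0.005566 m = 0.5566 cm.

0.557 cm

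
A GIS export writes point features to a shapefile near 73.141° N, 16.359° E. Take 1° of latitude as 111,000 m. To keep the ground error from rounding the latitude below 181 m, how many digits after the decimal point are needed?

One degree of latitude covers 111000 m.
With N decimal places the half-ulp bound is 0.5·10⁻ᴺ°, or 0.5·10⁻ᴺ × 111000 m on the ground.
Need 0.5 × 111000 × 10⁻ᴺ ≤ 181 → 10⁻ᴺ ≤ 3.261e-03, so N ≥ 2.49.
N = 2 would give 555 m (too coarse); N = 3 gives 55.5 m ≤ 181 m.

3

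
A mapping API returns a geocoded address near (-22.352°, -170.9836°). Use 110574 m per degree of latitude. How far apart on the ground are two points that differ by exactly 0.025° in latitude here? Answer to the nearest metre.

2764 metres

0.025° × 110574 m/° = 2764.35 m.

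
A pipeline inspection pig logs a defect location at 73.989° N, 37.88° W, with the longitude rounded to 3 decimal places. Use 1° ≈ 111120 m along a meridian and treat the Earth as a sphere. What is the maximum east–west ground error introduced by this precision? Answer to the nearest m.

Rounding to 3 decimal places leaves the longitude within ±0.0005° of the true value.
Parallels shrink by cos φ, so at 73.989° a degree of longitude is 111120 × 0.2758 ≈ 30649.3 m.
So at most 0.0005° × 30649.3 ≈ 15.3247 m east–west.

15 m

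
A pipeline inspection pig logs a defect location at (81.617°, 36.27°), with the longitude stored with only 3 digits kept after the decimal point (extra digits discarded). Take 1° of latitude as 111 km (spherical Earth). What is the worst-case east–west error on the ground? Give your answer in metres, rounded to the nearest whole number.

16 metres

Truncating at 3 decimal places can drop up to a full unit in the last place, so the longitude may be off by as much as 0.001°.
Parallels shrink by cos φ, so at 81.617° a degree of longitude is 111000 × 0.1458 ≈ 16182.6 m.
So at most 0.001° × 16182.6 ≈ 16.1826 m east–west.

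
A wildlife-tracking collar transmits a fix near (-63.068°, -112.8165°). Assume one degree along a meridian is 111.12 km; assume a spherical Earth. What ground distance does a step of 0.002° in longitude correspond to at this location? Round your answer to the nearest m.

101 m

One degree of longitude here spans 111120 × cos 63.068° = 111120 × 0.4529 ≈ 50329.9 m; 0.002° of that is 100.66 m.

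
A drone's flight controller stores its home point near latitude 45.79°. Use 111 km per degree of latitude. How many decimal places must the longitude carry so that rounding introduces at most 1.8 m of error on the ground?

5

At 45.79° one degree of longitude covers 111000 × cos 45.79° ≈ 111000 × 0.6973 ≈ 77399.2 m.
With N decimal places the half-ulp bound is 0.5·10⁻ᴺ°, or 0.5·10⁻ᴺ × 77399.2 m on the ground.
Setting 38699.6 × 10⁻ᴺ ≤ 1.8 gives 10ᴺ ≥ 2.15e+04, i.e. N ≥ 4.33.
N = 4 would give 3.87 m (too coarse); N = 5 gives 0.387 m ≤ 1.8 m.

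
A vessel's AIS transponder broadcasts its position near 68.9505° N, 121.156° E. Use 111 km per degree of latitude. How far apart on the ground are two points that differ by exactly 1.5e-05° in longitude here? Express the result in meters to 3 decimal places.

0.598 meters

One degree of longitude here spans 111000 × cos 68.9505° = 111000 × 0.3592 ≈ 39868.4 m; 1.5e-05° of that is 0.598025 m.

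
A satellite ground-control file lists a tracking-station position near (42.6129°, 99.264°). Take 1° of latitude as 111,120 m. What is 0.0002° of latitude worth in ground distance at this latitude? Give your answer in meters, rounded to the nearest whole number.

0.0002° × 111120 m/° = 22.224 m.

22 meters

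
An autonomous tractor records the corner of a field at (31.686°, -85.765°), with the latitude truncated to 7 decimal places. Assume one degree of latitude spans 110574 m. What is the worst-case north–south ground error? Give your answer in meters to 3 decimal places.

0.011 meters

Truncating at 7 decimal places can drop up to a full unit in the last place, so the latitude may be off by as much as 1e-07°.
Along the meridian that is 1e-07° × 110574 m/° = 0.0110574 m.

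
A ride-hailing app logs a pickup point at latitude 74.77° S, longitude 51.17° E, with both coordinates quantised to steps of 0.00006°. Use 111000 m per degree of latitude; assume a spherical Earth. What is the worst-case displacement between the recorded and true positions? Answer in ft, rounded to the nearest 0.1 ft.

With a 0.00006° grid the true value lies within half a step, ±0.00006°/2 = ±3e-05°, of the stored one.
North–south component: 3e-05° × 111000 = 3.33 m.
Longitude error → 3e-05 × 111000 × cos 74.77° = 3e-05 × 111000 × 0.2627 ≈ 0.874772 m.
Combining orthogonally: (3.33² + 0.874772²)^½ ≈ 3.44298 m.
In feet: 3.44298 m ÷ 0.3048 ≈ 11.296 ft.

11.3 ft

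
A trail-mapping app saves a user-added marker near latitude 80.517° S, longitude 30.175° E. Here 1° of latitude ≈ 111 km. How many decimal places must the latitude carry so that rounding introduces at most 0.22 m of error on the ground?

6 decimal places

One degree of latitude covers 111000 m.
N decimal places → at most half a unit in the last place, 0.5 × 10⁻ᴺ° = 111000/2 × 10⁻ᴺ m.
Need 0.5 × 111000 × 10⁻ᴺ ≤ 0.22 → 10⁻ᴺ ≤ 3.964e-06, so N ≥ 5.40.
So 6 decimal places suffice (0.0555 m); 5 would allow up to 0.555 m.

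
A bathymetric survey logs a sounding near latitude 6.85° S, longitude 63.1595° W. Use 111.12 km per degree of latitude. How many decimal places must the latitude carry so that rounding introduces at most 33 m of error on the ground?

One degree of latitude covers 111120 m.
Rounding to N decimal places gives at most 0.5 × 10⁻ᴺ degrees of error, i.e. 0.5 × 10⁻ᴺ × 111120 m.
Setting 55560 × 10⁻ᴺ ≤ 33 gives 10ᴺ ≥ 1684, i.e. N ≥ 3.23.
N = 3 would give 55.6 m (too coarse); N = 4 gives 5.56 m ≤ 33 m.

4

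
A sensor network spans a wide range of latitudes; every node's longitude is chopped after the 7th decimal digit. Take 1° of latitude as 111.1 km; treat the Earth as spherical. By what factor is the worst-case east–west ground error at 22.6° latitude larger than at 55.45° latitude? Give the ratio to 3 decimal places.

Truncating at 7 decimal places can drop up to a full unit in the last place, so the longitude may be off by as much as 1e-07°.
At 22.6°: 1e-07° × 111100 × cos 22.6° = 1e-07 × 111100 × 0.9232 ≈ 0.010257 m.
Error at 55.45° = 1e-07° × 111100 × cos 55.45° ≈ 0.01111 × 0.5671 = 0.0063008 m.
Ratio: 0.010257 / 0.0063008 = cos 22.6° / cos 55.45° ≈ 1.6279.

1.628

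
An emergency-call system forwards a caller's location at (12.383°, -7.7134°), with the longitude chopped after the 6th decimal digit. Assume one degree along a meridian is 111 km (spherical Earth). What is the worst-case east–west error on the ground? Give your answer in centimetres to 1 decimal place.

10.8 centimetres

Truncating at 6 decimal places can drop up to a full unit in the last place, so the longitude may be off by as much as 1e-06°.
At latitude 12.383° a degree of longitude spans 111000 m × cos 12.383° = 111000 × 0.9767 ≈ 108418 m.
East–west error: 1e-06° × 108418 m/° ≈ 0.108418 m.
That is 0.108418 m = 10.842 cm.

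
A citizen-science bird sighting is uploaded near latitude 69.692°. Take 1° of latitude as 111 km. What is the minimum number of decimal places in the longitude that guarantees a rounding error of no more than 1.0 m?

5

At 69.692° one degree of longitude covers 111000 × cos 69.692° ≈ 111000 × 0.3471 ≈ 38524.4 m.
With N decimal places the half-ulp bound is 0.5·10⁻ᴺ°, or 0.5·10⁻ᴺ × 38524.4 m on the ground.
Setting 19262.2 × 10⁻ᴺ ≤ 1.0 gives 10ᴺ ≥ 1.926e+04, i.e. N ≥ 4.28.
N = 4 would give 1.93 m (too coarse); N = 5 gives 0.193 m ≤ 1.0 m.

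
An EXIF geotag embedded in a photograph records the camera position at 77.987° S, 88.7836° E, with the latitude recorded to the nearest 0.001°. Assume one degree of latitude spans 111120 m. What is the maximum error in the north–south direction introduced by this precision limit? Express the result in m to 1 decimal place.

Rounding to 3 decimal places leaves the latitude within ±0.0005° of the true value.
Along the meridian that is 0.0005° × 111120 m/° = 55.56 m.

55.6 m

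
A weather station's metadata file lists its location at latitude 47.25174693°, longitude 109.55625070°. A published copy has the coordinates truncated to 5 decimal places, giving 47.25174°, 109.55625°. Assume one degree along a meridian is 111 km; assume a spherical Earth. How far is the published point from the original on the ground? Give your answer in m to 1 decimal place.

The latitude changed by +0.00000693° and the longitude by +0.00000070°.
N–S: 0.00000693° × 111000 m/° = 0.76923 m.
East–west at this latitude: 0.00000070° × 111000 × cos 47.2517° ≈ 0.00000070 × 75344.4 = 0.0527411 m.
Hypotenuse of the two orthogonal shifts: √(0.76923² + 0.0527411²) = 0.771036 m.

0.8 m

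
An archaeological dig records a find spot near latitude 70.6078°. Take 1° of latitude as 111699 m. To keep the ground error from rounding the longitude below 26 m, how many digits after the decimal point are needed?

3 decimal places

At 70.6078° one degree of longitude covers 111699 × cos 70.6078° ≈ 111699 × 0.3320 ≈ 37087.7 m.
N decimal places → at most half a unit in the last place, 0.5 × 10⁻ᴺ° = 37087.7/2 × 10⁻ᴺ m.
Setting 18543.9 × 10⁻ᴺ ≤ 26 gives 10ᴺ ≥ 713.2, i.e. N ≥ 2.85.
N = 2 would give 185 m (too coarse); N = 3 gives 18.5 m ≤ 26 m.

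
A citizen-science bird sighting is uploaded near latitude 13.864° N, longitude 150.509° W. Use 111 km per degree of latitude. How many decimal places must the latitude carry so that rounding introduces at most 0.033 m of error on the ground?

7 decimal places

One degree of latitude covers 111000 m.
N decimal places → at most half a unit in the last place, 0.5 × 10⁻ᴺ° = 111000/2 × 10⁻ᴺ m.
Need 0.5 × 111000 × 10⁻ᴺ ≤ 0.033 → 10⁻ᴺ ≤ 5.946e-07, so N ≥ 6.23.
So 7 decimal places suffice (0.00555 m); 6 would allow up to 0.0555 m.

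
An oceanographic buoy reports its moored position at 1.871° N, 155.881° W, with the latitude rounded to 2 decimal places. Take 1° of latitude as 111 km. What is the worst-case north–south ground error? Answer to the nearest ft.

Rounding to 2 decimal places leaves the latitude within ±0.005° of the true value.
So the N–S error is at most 0.005 × 111000 = 555 m.
In feet: 555 m ÷ 0.3048 ≈ 1820.9 ft.

1821 ft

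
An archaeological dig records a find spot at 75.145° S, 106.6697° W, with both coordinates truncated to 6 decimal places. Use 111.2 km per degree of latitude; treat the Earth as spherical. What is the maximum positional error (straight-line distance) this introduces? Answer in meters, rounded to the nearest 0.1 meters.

Truncating at 6 decimal places can drop up to a full unit in the last place, so each coordinate may be off by as much as 1e-06°.
North–south component: 1e-06° × 111200 = 0.1112 m.
Longitude error → 1e-06 × 111200 × cos 75.145° = 1e-06 × 111200 × 0.2564 ≈ 0.0285088 m.
Worst case both components are at the extreme and orthogonal: √(0.1112² + 0.0285088²) ≈ 0.114796 m.

0.1 meters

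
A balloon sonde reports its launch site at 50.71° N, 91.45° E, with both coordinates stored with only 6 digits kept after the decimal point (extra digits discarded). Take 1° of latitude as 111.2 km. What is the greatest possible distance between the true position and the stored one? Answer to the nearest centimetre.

13 centimetres

Truncating at 6 decimal places can drop up to a full unit in the last place, so each coordinate may be off by as much as 1e-06°.
N–S: 1e-06° × 111200 m/° = 0.1112 m.
E–W at 50.71°: 1e-06° × 111200 × cos 50.71° = 1e-06 × 111200 × 0.6332 ≈ 0.0704169 m.
Combining orthogonally: (0.1112² + 0.0704169²)^½ ≈ 0.131621 m.
That is 0.131621 m = 13.162 cm.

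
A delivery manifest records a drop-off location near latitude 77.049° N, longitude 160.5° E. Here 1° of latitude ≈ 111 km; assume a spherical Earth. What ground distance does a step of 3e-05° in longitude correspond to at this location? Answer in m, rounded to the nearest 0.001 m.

3e-05° of longitude at 77.049° is 3e-05 × 111000 × cos 77.049° ≈ 3e-05 × 24877.1 = 0.746312 m.

0.746 m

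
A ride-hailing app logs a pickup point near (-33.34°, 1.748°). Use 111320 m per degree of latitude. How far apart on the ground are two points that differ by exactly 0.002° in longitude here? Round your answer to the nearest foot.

610 feet

0.002° of longitude at 33.34° is 0.002 × 111320 × cos 33.34° ≈ 0.002 × 92999.4 = 185.999 m.
In feet: 185.999 m ÷ 0.3048 ≈ 610.23 ft.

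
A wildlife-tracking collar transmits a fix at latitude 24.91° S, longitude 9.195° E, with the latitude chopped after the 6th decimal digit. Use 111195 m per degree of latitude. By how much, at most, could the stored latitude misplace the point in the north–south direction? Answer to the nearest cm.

Truncating at 6 decimal places can drop up to a full unit in the last place, so the latitude may be off by as much as 1e-06°.
North–south distance: 1e-06° × 111195 m/° = 0.111195 m.
That is 0.111195 m = 11.119 cm.

11 cm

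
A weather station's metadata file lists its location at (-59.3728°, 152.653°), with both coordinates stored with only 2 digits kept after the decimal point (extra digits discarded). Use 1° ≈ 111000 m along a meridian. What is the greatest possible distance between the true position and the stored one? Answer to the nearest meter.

Truncating at 2 decimal places can drop up to a full unit in the last place, so each coordinate may be off by as much as 0.01°.
Latitude error → 0.01 × 111000 = 1110 m along the meridian.
Longitude error → 0.01 × 111000 × cos 59.3728° = 0.01 × 111000 × 0.5094 ≈ 565.489 m.
Combining orthogonally: (1110² + 565.489²)^½ ≈ 1245.74 m.

1246 meters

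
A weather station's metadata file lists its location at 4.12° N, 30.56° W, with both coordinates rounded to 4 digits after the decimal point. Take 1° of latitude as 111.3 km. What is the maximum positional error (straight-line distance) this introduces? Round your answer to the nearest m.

8 m

Rounding to 4 decimal places leaves each coordinate within ±5e-05° of the true value.
N–S: 5e-05° × 111300 m/° = 5.565 m.
Longitude error → 5e-05 × 111300 × cos 4.12° = 5e-05 × 111300 × 0.9974 ≈ 5.55062 m.
The two errors are perpendicular, so the maximum displacement is √(5.565² + 5.55062²) ≈ 7.85994 m.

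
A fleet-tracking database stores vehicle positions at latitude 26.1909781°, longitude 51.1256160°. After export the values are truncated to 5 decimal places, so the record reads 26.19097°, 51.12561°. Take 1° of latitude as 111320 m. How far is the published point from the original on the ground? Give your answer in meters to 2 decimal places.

1.08 meters

The latitude changed by +0.0000081° and the longitude by +0.0000060°.
North–south shift: 0.0000081 × 111320 = 0.901692 m.
E–W at 26.191°: 0.0000060° × 111320 × cos 26.191° = 0.0000060 × 111320 × 0.8973 ≈ 0.599343 m.
Combined displacement = (0.901692² + 0.599343²)^½ ≈ 1.08271 m.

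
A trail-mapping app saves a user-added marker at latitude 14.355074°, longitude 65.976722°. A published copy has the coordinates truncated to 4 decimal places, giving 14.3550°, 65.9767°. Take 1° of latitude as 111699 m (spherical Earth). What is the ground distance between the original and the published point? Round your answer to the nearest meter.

9 meters

The latitude changed by +0.000074° and the longitude by +0.000022°.
North–south shift: 0.000074 × 111699 = 8.26573 m.
East–west at this latitude: 0.000022° × 111699 × cos 14.355° ≈ 0.000022 × 108212 = 2.38065 m.
Hypotenuse of the two orthogonal shifts: √(8.26573² + 2.38065²) = 8.60173 m.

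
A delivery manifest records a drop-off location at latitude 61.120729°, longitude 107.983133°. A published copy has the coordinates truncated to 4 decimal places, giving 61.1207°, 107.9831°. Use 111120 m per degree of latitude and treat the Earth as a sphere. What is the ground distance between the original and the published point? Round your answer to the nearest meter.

The latitude changed by +0.000029° and the longitude by +0.000033°.
N–S: 0.000029° × 111120 m/° = 3.22248 m.
East–west at this latitude: 0.000033° × 111120 × cos 61.1207° ≈ 0.000033 × 53667.2 = 1.77102 m.
Distance: √(3.22248² + 1.77102²) ≈ 3.67707 m.

4 meters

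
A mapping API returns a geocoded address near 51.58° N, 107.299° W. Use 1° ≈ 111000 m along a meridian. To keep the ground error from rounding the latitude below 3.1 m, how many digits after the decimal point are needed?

5 decimal places

One degree of latitude covers 111000 m.
Rounding to N decimal places gives at most 0.5 × 10⁻ᴺ degrees of error, i.e. 0.5 × 10⁻ᴺ × 111000 m.
Need 0.5 × 111000 × 10⁻ᴺ ≤ 3.1 → 10⁻ᴺ ≤ 5.586e-05, so N ≥ 4.25.
N = 4 would give 5.55 m (too coarse); N = 5 gives 0.555 m ≤ 3.1 m.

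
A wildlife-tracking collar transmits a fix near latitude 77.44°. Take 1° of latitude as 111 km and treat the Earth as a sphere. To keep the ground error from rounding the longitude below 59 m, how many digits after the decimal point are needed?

3 decimal places

At 77.44° one degree of longitude covers 111000 × cos 77.44° ≈ 111000 × 0.2175 ≈ 24138.3 m.
Rounding to N decimal places gives at most 0.5 × 10⁻ᴺ degrees of error, i.e. 0.5 × 10⁻ᴺ × 24138.3 m.
Need 0.5 × 24138.3 × 10⁻ᴺ ≤ 59 → 10⁻ᴺ ≤ 4.889e-03, so N ≥ 2.31.
So 3 decimal places suffice (12.1 m); 2 would allow up to 121 m.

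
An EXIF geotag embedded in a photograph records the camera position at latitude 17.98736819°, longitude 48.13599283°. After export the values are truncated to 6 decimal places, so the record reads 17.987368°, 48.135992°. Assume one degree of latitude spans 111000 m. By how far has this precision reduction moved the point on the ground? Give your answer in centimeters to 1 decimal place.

9.0 centimeters

The latitude changed by +0.00000019° and the longitude by +0.00000083°.
N–S: 0.00000019° × 111000 m/° = 0.02109 m.
East–west at this latitude: 0.00000083° × 111000 × cos 17.9874° ≈ 0.00000083 × 105575 = 0.0876271 m.
Hypotenuse of the two orthogonal shifts: √(0.02109² + 0.0876271²) = 0.0901293 m.
That is 0.0901293 m = 9.0129 cm.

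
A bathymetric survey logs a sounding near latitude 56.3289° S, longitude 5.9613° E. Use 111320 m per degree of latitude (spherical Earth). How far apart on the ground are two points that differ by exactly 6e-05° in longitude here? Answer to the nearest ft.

6e-05° of longitude at 56.3289° is 6e-05 × 111320 × cos 56.3289° ≈ 6e-05 × 61718.6 = 3.70311 m.
Converting: 3.70311 m × 3.2808 ft/m ≈ 12.149 ft.

12 ft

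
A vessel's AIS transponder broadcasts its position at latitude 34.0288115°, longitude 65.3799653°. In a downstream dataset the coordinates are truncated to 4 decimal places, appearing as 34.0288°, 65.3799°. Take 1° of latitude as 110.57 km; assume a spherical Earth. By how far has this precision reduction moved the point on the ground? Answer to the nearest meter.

The latitude changed by +0.0000115° and the longitude by +0.0000653°.
North–south shift: 0.0000115 × 110570 = 1.27156 m.
East–west at this latitude: 0.0000653° × 110570 × cos 34.0288° ≈ 0.0000653 × 91635.6 = 5.9838 m.
Combined displacement = (1.27156² + 5.9838²)^½ ≈ 6.11741 m.

6 meters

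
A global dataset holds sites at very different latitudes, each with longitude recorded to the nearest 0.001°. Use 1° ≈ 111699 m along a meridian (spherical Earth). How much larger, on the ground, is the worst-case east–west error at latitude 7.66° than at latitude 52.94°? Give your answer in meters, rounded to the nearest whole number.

22 meters

Rounding to 3 decimal places leaves the longitude within ±0.0005° of the true value.
Error at 7.66° = 0.0005° × 111699 × cos 7.66° ≈ 55.849 × 0.9911 = 55.351 m.
Error at 52.94° = 0.0005° × 111699 × cos 52.94° ≈ 55.849 × 0.6027 = 33.658 m.
Difference: 55.351 − 33.658 = 21.693 m.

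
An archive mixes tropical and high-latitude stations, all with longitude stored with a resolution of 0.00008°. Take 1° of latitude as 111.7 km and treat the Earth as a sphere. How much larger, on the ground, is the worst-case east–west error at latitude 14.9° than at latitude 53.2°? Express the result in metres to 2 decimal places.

1.64 metres

With a 0.00008° grid the true value lies within half a step, ±0.00008°/2 = ±4e-05°, of the stored one.
Error at 14.9° = 4e-05° × 111700 × cos 14.9° ≈ 4.468 × 0.9664 = 4.3178 m.
At 53.2°: 4e-05° × 111700 × cos 53.2° = 4e-05 × 111700 × 0.5990 ≈ 2.6764 m.
So the lower-latitude error exceeds the higher by 4.3178 − 2.6764 = 1.6413 m.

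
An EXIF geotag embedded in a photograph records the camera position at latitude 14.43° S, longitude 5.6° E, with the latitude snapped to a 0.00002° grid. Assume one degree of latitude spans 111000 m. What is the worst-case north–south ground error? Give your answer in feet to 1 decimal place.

3.6 feet

With a 0.00002° grid the true value lies within half a step, ±0.00002°/2 = ±1e-05°, of the stored one.
So the N–S error is at most 1e-05 × 111000 = 1.11 m.
Converting: 1.11 m × 3.2808 ft/m ≈ 3.6417 ft.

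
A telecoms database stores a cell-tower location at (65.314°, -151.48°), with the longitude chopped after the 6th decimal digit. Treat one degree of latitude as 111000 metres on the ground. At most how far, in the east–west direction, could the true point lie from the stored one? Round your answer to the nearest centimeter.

Truncating at 6 decimal places can drop up to a full unit in the last place, so the longitude may be off by as much as 1e-06°.
Parallels shrink by cos φ, so at 65.314° a degree of longitude is 111000 × 0.4176 ≈ 46358.6 m.
So at most 1e-06° × 46358.6 ≈ 0.0463586 m east–west.
That is 0.0463586 m = 4.6359 cm.

5 centimeters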